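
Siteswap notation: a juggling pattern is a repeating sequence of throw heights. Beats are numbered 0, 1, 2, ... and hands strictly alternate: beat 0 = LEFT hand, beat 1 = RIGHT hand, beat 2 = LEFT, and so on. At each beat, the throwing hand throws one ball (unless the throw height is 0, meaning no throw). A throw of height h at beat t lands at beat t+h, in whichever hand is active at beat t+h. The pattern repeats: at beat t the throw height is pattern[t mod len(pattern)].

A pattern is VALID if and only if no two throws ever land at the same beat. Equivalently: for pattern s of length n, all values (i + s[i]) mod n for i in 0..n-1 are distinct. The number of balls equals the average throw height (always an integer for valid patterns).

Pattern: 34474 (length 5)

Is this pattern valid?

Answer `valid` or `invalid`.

i=0: (i + s[i]) mod n = (0 + 3) mod 5 = 3
i=1: (i + s[i]) mod n = (1 + 4) mod 5 = 0
i=2: (i + s[i]) mod n = (2 + 4) mod 5 = 1
i=3: (i + s[i]) mod n = (3 + 7) mod 5 = 0
i=4: (i + s[i]) mod n = (4 + 4) mod 5 = 3
Residues: [3, 0, 1, 0, 3], distinct: False

Answer: invalid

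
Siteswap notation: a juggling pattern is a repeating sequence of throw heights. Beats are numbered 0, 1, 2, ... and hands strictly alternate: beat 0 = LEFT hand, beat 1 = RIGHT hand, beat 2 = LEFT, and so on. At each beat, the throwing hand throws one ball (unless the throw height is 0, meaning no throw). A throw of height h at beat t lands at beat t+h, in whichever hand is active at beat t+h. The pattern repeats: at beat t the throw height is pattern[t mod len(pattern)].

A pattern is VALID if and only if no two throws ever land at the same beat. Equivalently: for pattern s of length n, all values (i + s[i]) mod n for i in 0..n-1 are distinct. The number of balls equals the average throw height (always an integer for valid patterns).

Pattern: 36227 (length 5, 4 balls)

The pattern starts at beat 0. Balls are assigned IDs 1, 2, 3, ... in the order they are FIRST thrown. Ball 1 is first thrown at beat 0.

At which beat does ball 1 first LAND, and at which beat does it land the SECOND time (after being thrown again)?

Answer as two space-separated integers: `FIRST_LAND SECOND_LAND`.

Beat 0 (L): throw ball1 h=3 -> lands@3:R; in-air after throw: [b1@3:R]
Beat 1 (R): throw ball2 h=6 -> lands@7:R; in-air after throw: [b1@3:R b2@7:R]
Beat 2 (L): throw ball3 h=2 -> lands@4:L; in-air after throw: [b1@3:R b3@4:L b2@7:R]
Beat 3 (R): throw ball1 h=2 -> lands@5:R; in-air after throw: [b3@4:L b1@5:R b2@7:R]
Beat 4 (L): throw ball3 h=7 -> lands@11:R; in-air after throw: [b1@5:R b2@7:R b3@11:R]
Beat 5 (R): throw ball1 h=3 -> lands@8:L; in-air after throw: [b2@7:R b1@8:L b3@11:R]
Ball 1: thrown@0 h=3 -> first land @3; rethrown@3 h=2 -> second land @5

Answer: 3 5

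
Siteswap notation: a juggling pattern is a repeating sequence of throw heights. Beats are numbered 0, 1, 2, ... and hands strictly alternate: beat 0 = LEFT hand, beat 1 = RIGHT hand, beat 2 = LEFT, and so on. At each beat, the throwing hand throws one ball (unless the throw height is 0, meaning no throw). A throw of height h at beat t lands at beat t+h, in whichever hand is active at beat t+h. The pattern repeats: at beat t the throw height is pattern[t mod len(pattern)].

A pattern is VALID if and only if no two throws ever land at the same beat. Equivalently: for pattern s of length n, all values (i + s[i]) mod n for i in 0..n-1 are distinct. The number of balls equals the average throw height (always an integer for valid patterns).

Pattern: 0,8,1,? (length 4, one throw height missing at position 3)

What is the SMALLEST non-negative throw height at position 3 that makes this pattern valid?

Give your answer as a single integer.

i=0: (0 + 0) mod 4 = 0
i=1: (1 + 8) mod 4 = 1
i=2: (2 + 1) mod 4 = 3
i=3: s[i]=? (unknown)
Known residues: [0, 1, 3]; need a permutation of 0..3, so missing residue r = 2
Need (3 + s) mod 4 = 2; smallest s = (2 - 3) mod 4 = 3

Answer: 3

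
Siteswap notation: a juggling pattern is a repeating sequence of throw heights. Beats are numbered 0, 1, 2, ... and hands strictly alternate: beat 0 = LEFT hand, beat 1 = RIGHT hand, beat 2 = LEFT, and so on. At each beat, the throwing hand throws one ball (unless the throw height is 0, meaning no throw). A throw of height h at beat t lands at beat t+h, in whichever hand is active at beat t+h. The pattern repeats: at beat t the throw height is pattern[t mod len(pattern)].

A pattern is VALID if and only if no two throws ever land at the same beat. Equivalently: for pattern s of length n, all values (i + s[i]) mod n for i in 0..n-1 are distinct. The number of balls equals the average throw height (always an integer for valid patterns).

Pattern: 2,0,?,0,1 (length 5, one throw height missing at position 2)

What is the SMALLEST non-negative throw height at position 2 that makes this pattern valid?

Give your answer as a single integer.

i=0: (0 + 2) mod 5 = 2
i=1: (1 + 0) mod 5 = 1
i=2: s[i]=? (unknown)
i=3: (3 + 0) mod 5 = 3
i=4: (4 + 1) mod 5 = 0
Known residues: [0, 1, 2, 3]; need a permutation of 0..4, so missing residue r = 4
Need (2 + s) mod 5 = 4; smallest s = (4 - 2) mod 5 = 2

Answer: 2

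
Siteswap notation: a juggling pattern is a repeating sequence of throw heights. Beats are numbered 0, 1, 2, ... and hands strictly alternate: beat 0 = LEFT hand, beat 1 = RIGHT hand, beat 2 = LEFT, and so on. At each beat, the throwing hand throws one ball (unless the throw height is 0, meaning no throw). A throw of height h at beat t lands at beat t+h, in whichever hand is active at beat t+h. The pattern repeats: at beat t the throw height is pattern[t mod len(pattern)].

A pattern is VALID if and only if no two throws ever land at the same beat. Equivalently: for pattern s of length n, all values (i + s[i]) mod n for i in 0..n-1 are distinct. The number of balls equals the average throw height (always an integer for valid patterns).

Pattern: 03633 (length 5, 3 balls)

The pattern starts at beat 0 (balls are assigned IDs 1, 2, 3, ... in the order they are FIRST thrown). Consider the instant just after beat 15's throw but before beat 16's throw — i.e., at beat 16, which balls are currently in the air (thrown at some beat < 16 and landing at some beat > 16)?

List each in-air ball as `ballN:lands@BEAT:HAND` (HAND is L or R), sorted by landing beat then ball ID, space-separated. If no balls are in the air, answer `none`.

Beat 1 (R): throw ball1 h=3 -> lands@4:L; in-air after throw: [b1@4:L]
Beat 2 (L): throw ball2 h=6 -> lands@8:L; in-air after throw: [b1@4:L b2@8:L]
Beat 3 (R): throw ball3 h=3 -> lands@6:L; in-air after throw: [b1@4:L b3@6:L b2@8:L]
Beat 4 (L): throw ball1 h=3 -> lands@7:R; in-air after throw: [b3@6:L b1@7:R b2@8:L]
Beat 6 (L): throw ball3 h=3 -> lands@9:R; in-air after throw: [b1@7:R b2@8:L b3@9:R]
Beat 7 (R): throw ball1 h=6 -> lands@13:R; in-air after throw: [b2@8:L b3@9:R b1@13:R]
Beat 8 (L): throw ball2 h=3 -> lands@11:R; in-air after throw: [b3@9:R b2@11:R b1@13:R]
Beat 9 (R): throw ball3 h=3 -> lands@12:L; in-air after throw: [b2@11:R b3@12:L b1@13:R]
Beat 11 (R): throw ball2 h=3 -> lands@14:L; in-air after throw: [b3@12:L b1@13:R b2@14:L]
Beat 12 (L): throw ball3 h=6 -> lands@18:L; in-air after throw: [b1@13:R b2@14:L b3@18:L]
Beat 13 (R): throw ball1 h=3 -> lands@16:L; in-air after throw: [b2@14:L b1@16:L b3@18:L]
Beat 14 (L): throw ball2 h=3 -> lands@17:R; in-air after throw: [b1@16:L b2@17:R b3@18:L]
Beat 16 (L): throw ball1 h=3 -> lands@19:R; in-air after throw: [b2@17:R b3@18:L b1@19:R]

Answer: ball2:lands@17:R ball3:lands@18:L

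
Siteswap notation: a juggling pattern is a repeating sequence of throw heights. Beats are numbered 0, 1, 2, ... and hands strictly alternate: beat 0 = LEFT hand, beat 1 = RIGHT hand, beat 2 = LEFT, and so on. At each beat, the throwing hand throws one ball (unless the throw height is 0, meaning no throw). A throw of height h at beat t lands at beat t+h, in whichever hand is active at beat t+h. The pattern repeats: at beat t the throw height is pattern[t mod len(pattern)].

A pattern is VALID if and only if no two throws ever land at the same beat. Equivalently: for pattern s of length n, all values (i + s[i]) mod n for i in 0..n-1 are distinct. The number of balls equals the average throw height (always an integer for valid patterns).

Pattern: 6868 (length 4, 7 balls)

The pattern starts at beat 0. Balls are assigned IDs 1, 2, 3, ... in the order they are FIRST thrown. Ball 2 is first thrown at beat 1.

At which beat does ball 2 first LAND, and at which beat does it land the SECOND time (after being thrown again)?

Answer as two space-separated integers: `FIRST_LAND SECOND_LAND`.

Beat 0 (L): throw ball1 h=6 -> lands@6:L; in-air after throw: [b1@6:L]
Beat 1 (R): throw ball2 h=8 -> lands@9:R; in-air after throw: [b1@6:L b2@9:R]
Beat 2 (L): throw ball3 h=6 -> lands@8:L; in-air after throw: [b1@6:L b3@8:L b2@9:R]
Beat 3 (R): throw ball4 h=8 -> lands@11:R; in-air after throw: [b1@6:L b3@8:L b2@9:R b4@11:R]
Beat 4 (L): throw ball5 h=6 -> lands@10:L; in-air after throw: [b1@6:L b3@8:L b2@9:R b5@10:L b4@11:R]
Beat 5 (R): throw ball6 h=8 -> lands@13:R; in-air after throw: [b1@6:L b3@8:L b2@9:R b5@10:L b4@11:R b6@13:R]
Beat 6 (L): throw ball1 h=6 -> lands@12:L; in-air after throw: [b3@8:L b2@9:R b5@10:L b4@11:R b1@12:L b6@13:R]
Beat 7 (R): throw ball7 h=8 -> lands@15:R; in-air after throw: [b3@8:L b2@9:R b5@10:L b4@11:R b1@12:L b6@13:R b7@15:R]
Beat 8 (L): throw ball3 h=6 -> lands@14:L; in-air after throw: [b2@9:R b5@10:L b4@11:R b1@12:L b6@13:R b3@14:L b7@15:R]
Beat 9 (R): throw ball2 h=8 -> lands@17:R; in-air after throw: [b5@10:L b4@11:R b1@12:L b6@13:R b3@14:L b7@15:R b2@17:R]
Beat 10 (L): throw ball5 h=6 -> lands@16:L; in-air after throw: [b4@11:R b1@12:L b6@13:R b3@14:L b7@15:R b5@16:L b2@17:R]
Beat 11 (R): throw ball4 h=8 -> lands@19:R; in-air after throw: [b1@12:L b6@13:R b3@14:L b7@15:R b5@16:L b2@17:R b4@19:R]
Beat 12 (L): throw ball1 h=6 -> lands@18:L; in-air after throw: [b6@13:R b3@14:L b7@15:R b5@16:L b2@17:R b1@18:L b4@19:R]
Beat 13 (R): throw ball6 h=8 -> lands@21:R; in-air after throw: [b3@14:L b7@15:R b5@16:L b2@17:R b1@18:L b4@19:R b6@21:R]
Beat 14 (L): throw ball3 h=6 -> lands@20:L; in-air after throw: [b7@15:R b5@16:L b2@17:R b1@18:L b4@19:R b3@20:L b6@21:R]
Beat 15 (R): throw ball7 h=8 -> lands@23:R; in-air after throw: [b5@16:L b2@17:R b1@18:L b4@19:R b3@20:L b6@21:R b7@23:R]
Beat 16 (L): throw ball5 h=6 -> lands@22:L; in-air after throw: [b2@17:R b1@18:L b4@19:R b3@20:L b6@21:R b5@22:L b7@23:R]
Beat 17 (R): throw ball2 h=8 -> lands@25:R; in-air after throw: [b1@18:L b4@19:R b3@20:L b6@21:R b5@22:L b7@23:R b2@25:R]
Ball 2: thrown@1 h=8 -> first land @9; rethrown@9 h=8 -> second land @17

Answer: 9 17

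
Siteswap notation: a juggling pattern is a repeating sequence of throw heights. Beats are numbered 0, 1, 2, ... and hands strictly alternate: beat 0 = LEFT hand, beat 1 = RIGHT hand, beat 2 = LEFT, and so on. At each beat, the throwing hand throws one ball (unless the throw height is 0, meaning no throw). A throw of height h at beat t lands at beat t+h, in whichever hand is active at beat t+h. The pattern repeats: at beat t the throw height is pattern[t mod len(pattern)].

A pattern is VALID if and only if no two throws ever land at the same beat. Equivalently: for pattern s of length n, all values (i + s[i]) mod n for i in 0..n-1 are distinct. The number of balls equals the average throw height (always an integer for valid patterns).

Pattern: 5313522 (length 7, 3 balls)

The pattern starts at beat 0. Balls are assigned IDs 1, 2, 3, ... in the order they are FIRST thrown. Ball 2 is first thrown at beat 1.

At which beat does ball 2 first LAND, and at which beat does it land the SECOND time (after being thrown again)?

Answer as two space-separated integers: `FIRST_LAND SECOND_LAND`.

Answer: 4 9

Derivation:
Beat 0 (L): throw ball1 h=5 -> lands@5:R; in-air after throw: [b1@5:R]
Beat 1 (R): throw ball2 h=3 -> lands@4:L; in-air after throw: [b2@4:L b1@5:R]
Beat 2 (L): throw ball3 h=1 -> lands@3:R; in-air after throw: [b3@3:R b2@4:L b1@5:R]
Beat 3 (R): throw ball3 h=3 -> lands@6:L; in-air after throw: [b2@4:L b1@5:R b3@6:L]
Beat 4 (L): throw ball2 h=5 -> lands@9:R; in-air after throw: [b1@5:R b3@6:L b2@9:R]
Beat 5 (R): throw ball1 h=2 -> lands@7:R; in-air after throw: [b3@6:L b1@7:R b2@9:R]
Beat 6 (L): throw ball3 h=2 -> lands@8:L; in-air after throw: [b1@7:R b3@8:L b2@9:R]
Beat 7 (R): throw ball1 h=5 -> lands@12:L; in-air after throw: [b3@8:L b2@9:R b1@12:L]
Beat 8 (L): throw ball3 h=3 -> lands@11:R; in-air after throw: [b2@9:R b3@11:R b1@12:L]
Beat 9 (R): throw ball2 h=1 -> lands@10:L; in-air after throw: [b2@10:L b3@11:R b1@12:L]
Ball 2: thrown@1 h=3 -> first land @4; rethrown@4 h=5 -> second land @9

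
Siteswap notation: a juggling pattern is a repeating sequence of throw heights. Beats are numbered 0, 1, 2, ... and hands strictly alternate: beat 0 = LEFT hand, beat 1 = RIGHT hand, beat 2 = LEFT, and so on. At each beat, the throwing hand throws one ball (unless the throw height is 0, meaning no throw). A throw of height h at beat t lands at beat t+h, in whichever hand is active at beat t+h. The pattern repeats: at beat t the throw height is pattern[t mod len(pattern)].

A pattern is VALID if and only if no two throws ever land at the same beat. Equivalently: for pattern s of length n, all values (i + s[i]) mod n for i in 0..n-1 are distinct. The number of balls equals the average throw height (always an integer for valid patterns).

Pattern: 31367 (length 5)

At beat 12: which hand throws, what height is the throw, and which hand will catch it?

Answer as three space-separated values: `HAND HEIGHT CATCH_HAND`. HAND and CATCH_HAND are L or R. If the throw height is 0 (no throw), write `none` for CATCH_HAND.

Answer: L 3 R

Derivation:
Beat 12: 12 mod 2 = 0, so hand = L
Throw height = pattern[12 mod 5] = pattern[2] = 3
Lands at beat 12+3=15, 15 mod 2 = 1, so catch hand = R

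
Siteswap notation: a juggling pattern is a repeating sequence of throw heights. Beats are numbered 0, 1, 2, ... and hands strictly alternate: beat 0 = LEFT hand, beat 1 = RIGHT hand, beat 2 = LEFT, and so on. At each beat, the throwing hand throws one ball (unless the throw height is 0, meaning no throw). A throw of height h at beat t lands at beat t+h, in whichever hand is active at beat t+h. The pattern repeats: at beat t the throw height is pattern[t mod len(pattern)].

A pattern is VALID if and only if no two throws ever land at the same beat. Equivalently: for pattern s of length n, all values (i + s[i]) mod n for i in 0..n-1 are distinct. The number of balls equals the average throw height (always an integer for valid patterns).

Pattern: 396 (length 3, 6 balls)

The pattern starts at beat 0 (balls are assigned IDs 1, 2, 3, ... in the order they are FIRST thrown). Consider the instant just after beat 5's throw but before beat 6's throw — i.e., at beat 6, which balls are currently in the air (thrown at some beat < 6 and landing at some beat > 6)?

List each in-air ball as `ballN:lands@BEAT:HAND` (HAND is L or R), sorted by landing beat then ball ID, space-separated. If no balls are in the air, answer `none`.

Answer: ball3:lands@8:L ball2:lands@10:L ball5:lands@11:R ball4:lands@13:R

Derivation:
Beat 0 (L): throw ball1 h=3 -> lands@3:R; in-air after throw: [b1@3:R]
Beat 1 (R): throw ball2 h=9 -> lands@10:L; in-air after throw: [b1@3:R b2@10:L]
Beat 2 (L): throw ball3 h=6 -> lands@8:L; in-air after throw: [b1@3:R b3@8:L b2@10:L]
Beat 3 (R): throw ball1 h=3 -> lands@6:L; in-air after throw: [b1@6:L b3@8:L b2@10:L]
Beat 4 (L): throw ball4 h=9 -> lands@13:R; in-air after throw: [b1@6:L b3@8:L b2@10:L b4@13:R]
Beat 5 (R): throw ball5 h=6 -> lands@11:R; in-air after throw: [b1@6:L b3@8:L b2@10:L b5@11:R b4@13:R]
Beat 6 (L): throw ball1 h=3 -> lands@9:R; in-air after throw: [b3@8:L b1@9:R b2@10:L b5@11:R b4@13:R]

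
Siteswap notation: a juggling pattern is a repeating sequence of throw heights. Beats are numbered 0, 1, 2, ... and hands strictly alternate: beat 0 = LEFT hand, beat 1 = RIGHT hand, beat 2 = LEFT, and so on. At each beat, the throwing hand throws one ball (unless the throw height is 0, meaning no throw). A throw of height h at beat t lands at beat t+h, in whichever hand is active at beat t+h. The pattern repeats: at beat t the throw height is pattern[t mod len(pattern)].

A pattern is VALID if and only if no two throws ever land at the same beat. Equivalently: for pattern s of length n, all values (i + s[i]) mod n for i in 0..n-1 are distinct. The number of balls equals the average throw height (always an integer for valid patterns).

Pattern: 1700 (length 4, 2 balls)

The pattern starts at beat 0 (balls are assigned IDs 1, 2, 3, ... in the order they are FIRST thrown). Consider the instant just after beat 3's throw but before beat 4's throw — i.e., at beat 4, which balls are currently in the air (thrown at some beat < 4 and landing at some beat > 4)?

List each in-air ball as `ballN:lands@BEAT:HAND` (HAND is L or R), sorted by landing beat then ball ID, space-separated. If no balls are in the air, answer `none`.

Beat 0 (L): throw ball1 h=1 -> lands@1:R; in-air after throw: [b1@1:R]
Beat 1 (R): throw ball1 h=7 -> lands@8:L; in-air after throw: [b1@8:L]
Beat 4 (L): throw ball2 h=1 -> lands@5:R; in-air after throw: [b2@5:R b1@8:L]

Answer: ball1:lands@8:L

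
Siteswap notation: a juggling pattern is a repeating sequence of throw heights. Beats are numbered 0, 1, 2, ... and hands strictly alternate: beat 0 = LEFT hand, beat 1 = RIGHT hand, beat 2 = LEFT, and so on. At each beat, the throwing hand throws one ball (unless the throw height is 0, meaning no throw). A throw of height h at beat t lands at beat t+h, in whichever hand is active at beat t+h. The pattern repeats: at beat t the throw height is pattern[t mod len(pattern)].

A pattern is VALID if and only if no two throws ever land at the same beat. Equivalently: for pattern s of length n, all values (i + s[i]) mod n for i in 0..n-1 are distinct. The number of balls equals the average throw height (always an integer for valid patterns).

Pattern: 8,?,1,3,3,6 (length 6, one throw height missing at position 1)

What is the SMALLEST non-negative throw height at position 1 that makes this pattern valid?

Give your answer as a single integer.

Answer: 3

Derivation:
i=0: (0 + 8) mod 6 = 2
i=1: s[i]=? (unknown)
i=2: (2 + 1) mod 6 = 3
i=3: (3 + 3) mod 6 = 0
i=4: (4 + 3) mod 6 = 1
i=5: (5 + 6) mod 6 = 5
Known residues: [0, 1, 2, 3, 5]; need a permutation of 0..5, so missing residue r = 4
Need (1 + s) mod 6 = 4; smallest s = (4 - 1) mod 6 = 3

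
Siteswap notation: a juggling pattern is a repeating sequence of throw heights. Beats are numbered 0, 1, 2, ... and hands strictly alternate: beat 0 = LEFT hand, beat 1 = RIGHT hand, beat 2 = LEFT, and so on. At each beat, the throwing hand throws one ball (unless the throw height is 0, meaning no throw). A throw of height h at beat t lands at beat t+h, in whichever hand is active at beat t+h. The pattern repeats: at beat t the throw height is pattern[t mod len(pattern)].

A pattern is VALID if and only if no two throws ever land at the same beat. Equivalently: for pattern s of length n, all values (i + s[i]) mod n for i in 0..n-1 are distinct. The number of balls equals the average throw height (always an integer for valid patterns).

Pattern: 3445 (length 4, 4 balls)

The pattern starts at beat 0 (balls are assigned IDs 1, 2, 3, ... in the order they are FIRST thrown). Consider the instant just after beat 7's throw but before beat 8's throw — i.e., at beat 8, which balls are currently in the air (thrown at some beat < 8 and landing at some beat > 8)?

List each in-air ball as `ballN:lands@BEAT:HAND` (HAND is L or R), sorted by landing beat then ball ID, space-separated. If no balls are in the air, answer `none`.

Beat 0 (L): throw ball1 h=3 -> lands@3:R; in-air after throw: [b1@3:R]
Beat 1 (R): throw ball2 h=4 -> lands@5:R; in-air after throw: [b1@3:R b2@5:R]
Beat 2 (L): throw ball3 h=4 -> lands@6:L; in-air after throw: [b1@3:R b2@5:R b3@6:L]
Beat 3 (R): throw ball1 h=5 -> lands@8:L; in-air after throw: [b2@5:R b3@6:L b1@8:L]
Beat 4 (L): throw ball4 h=3 -> lands@7:R; in-air after throw: [b2@5:R b3@6:L b4@7:R b1@8:L]
Beat 5 (R): throw ball2 h=4 -> lands@9:R; in-air after throw: [b3@6:L b4@7:R b1@8:L b2@9:R]
Beat 6 (L): throw ball3 h=4 -> lands@10:L; in-air after throw: [b4@7:R b1@8:L b2@9:R b3@10:L]
Beat 7 (R): throw ball4 h=5 -> lands@12:L; in-air after throw: [b1@8:L b2@9:R b3@10:L b4@12:L]
Beat 8 (L): throw ball1 h=3 -> lands@11:R; in-air after throw: [b2@9:R b3@10:L b1@11:R b4@12:L]

Answer: ball2:lands@9:R ball3:lands@10:L ball4:lands@12:L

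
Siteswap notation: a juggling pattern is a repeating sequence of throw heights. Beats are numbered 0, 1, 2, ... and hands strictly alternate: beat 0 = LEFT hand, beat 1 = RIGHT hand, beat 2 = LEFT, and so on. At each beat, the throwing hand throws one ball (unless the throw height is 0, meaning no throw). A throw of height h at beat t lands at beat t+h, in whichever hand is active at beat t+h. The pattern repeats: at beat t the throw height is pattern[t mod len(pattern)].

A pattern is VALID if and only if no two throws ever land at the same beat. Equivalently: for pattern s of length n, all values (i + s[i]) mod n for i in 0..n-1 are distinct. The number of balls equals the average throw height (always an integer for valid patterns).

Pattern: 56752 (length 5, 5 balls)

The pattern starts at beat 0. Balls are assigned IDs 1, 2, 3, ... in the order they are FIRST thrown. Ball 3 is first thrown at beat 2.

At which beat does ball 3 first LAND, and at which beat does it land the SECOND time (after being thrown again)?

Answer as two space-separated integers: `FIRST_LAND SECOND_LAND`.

Beat 0 (L): throw ball1 h=5 -> lands@5:R; in-air after throw: [b1@5:R]
Beat 1 (R): throw ball2 h=6 -> lands@7:R; in-air after throw: [b1@5:R b2@7:R]
Beat 2 (L): throw ball3 h=7 -> lands@9:R; in-air after throw: [b1@5:R b2@7:R b3@9:R]
Beat 3 (R): throw ball4 h=5 -> lands@8:L; in-air after throw: [b1@5:R b2@7:R b4@8:L b3@9:R]
Beat 4 (L): throw ball5 h=2 -> lands@6:L; in-air after throw: [b1@5:R b5@6:L b2@7:R b4@8:L b3@9:R]
Beat 5 (R): throw ball1 h=5 -> lands@10:L; in-air after throw: [b5@6:L b2@7:R b4@8:L b3@9:R b1@10:L]
Beat 6 (L): throw ball5 h=6 -> lands@12:L; in-air after throw: [b2@7:R b4@8:L b3@9:R b1@10:L b5@12:L]
Beat 7 (R): throw ball2 h=7 -> lands@14:L; in-air after throw: [b4@8:L b3@9:R b1@10:L b5@12:L b2@14:L]
Beat 8 (L): throw ball4 h=5 -> lands@13:R; in-air after throw: [b3@9:R b1@10:L b5@12:L b4@13:R b2@14:L]
Beat 9 (R): throw ball3 h=2 -> lands@11:R; in-air after throw: [b1@10:L b3@11:R b5@12:L b4@13:R b2@14:L]
Beat 10 (L): throw ball1 h=5 -> lands@15:R; in-air after throw: [b3@11:R b5@12:L b4@13:R b2@14:L b1@15:R]
Beat 11 (R): throw ball3 h=6 -> lands@17:R; in-air after throw: [b5@12:L b4@13:R b2@14:L b1@15:R b3@17:R]
Ball 3: thrown@2 h=7 -> first land @9; rethrown@9 h=2 -> second land @11

Answer: 9 11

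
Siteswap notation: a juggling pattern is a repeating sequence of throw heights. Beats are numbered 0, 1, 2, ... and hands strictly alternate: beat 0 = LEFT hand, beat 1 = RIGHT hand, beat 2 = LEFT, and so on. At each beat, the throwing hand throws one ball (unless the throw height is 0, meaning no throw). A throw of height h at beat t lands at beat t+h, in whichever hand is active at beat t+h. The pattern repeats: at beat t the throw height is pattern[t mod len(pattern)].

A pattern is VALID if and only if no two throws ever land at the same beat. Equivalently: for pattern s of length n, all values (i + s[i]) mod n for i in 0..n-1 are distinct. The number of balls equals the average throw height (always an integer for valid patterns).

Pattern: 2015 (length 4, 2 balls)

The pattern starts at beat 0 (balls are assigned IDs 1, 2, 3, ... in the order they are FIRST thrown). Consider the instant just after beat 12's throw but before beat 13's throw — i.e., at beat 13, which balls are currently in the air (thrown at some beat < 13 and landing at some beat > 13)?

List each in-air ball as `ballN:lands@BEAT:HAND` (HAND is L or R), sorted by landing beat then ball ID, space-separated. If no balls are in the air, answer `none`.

Beat 0 (L): throw ball1 h=2 -> lands@2:L; in-air after throw: [b1@2:L]
Beat 2 (L): throw ball1 h=1 -> lands@3:R; in-air after throw: [b1@3:R]
Beat 3 (R): throw ball1 h=5 -> lands@8:L; in-air after throw: [b1@8:L]
Beat 4 (L): throw ball2 h=2 -> lands@6:L; in-air after throw: [b2@6:L b1@8:L]
Beat 6 (L): throw ball2 h=1 -> lands@7:R; in-air after throw: [b2@7:R b1@8:L]
Beat 7 (R): throw ball2 h=5 -> lands@12:L; in-air after throw: [b1@8:L b2@12:L]
Beat 8 (L): throw ball1 h=2 -> lands@10:L; in-air after throw: [b1@10:L b2@12:L]
Beat 10 (L): throw ball1 h=1 -> lands@11:R; in-air after throw: [b1@11:R b2@12:L]
Beat 11 (R): throw ball1 h=5 -> lands@16:L; in-air after throw: [b2@12:L b1@16:L]
Beat 12 (L): throw ball2 h=2 -> lands@14:L; in-air after throw: [b2@14:L b1@16:L]

Answer: ball2:lands@14:L ball1:lands@16:L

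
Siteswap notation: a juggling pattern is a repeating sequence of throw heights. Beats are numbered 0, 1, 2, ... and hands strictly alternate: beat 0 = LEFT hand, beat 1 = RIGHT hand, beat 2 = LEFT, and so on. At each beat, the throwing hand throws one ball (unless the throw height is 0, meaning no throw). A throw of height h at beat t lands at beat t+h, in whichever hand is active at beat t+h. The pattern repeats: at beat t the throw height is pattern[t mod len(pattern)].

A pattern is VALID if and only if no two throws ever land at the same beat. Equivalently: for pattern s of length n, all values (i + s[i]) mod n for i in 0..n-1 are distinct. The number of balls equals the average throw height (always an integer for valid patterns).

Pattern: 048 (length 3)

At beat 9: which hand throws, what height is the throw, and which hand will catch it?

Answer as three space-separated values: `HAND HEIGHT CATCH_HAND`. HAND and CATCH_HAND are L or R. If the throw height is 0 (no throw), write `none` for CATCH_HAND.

Beat 9: 9 mod 2 = 1, so hand = R
Throw height = pattern[9 mod 3] = pattern[0] = 0

Answer: R 0 none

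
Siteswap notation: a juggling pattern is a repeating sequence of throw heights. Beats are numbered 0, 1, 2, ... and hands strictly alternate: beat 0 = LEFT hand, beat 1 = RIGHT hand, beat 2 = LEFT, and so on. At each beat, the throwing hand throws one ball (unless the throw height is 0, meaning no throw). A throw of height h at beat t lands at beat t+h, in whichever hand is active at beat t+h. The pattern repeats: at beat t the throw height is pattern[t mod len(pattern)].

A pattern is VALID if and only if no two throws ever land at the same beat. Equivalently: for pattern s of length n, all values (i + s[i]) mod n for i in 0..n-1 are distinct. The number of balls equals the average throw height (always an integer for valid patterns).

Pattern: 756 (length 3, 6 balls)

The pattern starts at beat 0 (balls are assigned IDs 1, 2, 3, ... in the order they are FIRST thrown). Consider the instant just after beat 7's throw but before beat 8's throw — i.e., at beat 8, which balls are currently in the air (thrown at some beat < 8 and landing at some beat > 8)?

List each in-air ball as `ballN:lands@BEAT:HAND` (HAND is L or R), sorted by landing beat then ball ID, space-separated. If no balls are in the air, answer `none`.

Answer: ball5:lands@9:R ball4:lands@10:L ball6:lands@11:R ball1:lands@12:L ball2:lands@13:R

Derivation:
Beat 0 (L): throw ball1 h=7 -> lands@7:R; in-air after throw: [b1@7:R]
Beat 1 (R): throw ball2 h=5 -> lands@6:L; in-air after throw: [b2@6:L b1@7:R]
Beat 2 (L): throw ball3 h=6 -> lands@8:L; in-air after throw: [b2@6:L b1@7:R b3@8:L]
Beat 3 (R): throw ball4 h=7 -> lands@10:L; in-air after throw: [b2@6:L b1@7:R b3@8:L b4@10:L]
Beat 4 (L): throw ball5 h=5 -> lands@9:R; in-air after throw: [b2@6:L b1@7:R b3@8:L b5@9:R b4@10:L]
Beat 5 (R): throw ball6 h=6 -> lands@11:R; in-air after throw: [b2@6:L b1@7:R b3@8:L b5@9:R b4@10:L b6@11:R]
Beat 6 (L): throw ball2 h=7 -> lands@13:R; in-air after throw: [b1@7:R b3@8:L b5@9:R b4@10:L b6@11:R b2@13:R]
Beat 7 (R): throw ball1 h=5 -> lands@12:L; in-air after throw: [b3@8:L b5@9:R b4@10:L b6@11:R b1@12:L b2@13:R]
Beat 8 (L): throw ball3 h=6 -> lands@14:L; in-air after throw: [b5@9:R b4@10:L b6@11:R b1@12:L b2@13:R b3@14:L]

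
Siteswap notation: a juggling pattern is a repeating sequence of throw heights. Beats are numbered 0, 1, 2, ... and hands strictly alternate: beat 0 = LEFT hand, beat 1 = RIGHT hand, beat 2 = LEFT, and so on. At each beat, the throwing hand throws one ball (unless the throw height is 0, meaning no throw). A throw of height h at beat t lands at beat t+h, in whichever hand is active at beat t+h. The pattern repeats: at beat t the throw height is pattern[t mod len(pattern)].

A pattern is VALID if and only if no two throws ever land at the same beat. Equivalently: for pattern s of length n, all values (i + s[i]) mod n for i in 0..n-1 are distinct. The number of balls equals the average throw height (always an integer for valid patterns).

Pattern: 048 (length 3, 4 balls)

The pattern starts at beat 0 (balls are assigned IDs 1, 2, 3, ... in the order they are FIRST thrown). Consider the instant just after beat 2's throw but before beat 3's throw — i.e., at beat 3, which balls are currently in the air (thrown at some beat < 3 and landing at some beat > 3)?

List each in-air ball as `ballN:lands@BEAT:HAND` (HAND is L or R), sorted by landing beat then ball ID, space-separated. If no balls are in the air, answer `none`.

Beat 1 (R): throw ball1 h=4 -> lands@5:R; in-air after throw: [b1@5:R]
Beat 2 (L): throw ball2 h=8 -> lands@10:L; in-air after throw: [b1@5:R b2@10:L]

Answer: ball1:lands@5:R ball2:lands@10:L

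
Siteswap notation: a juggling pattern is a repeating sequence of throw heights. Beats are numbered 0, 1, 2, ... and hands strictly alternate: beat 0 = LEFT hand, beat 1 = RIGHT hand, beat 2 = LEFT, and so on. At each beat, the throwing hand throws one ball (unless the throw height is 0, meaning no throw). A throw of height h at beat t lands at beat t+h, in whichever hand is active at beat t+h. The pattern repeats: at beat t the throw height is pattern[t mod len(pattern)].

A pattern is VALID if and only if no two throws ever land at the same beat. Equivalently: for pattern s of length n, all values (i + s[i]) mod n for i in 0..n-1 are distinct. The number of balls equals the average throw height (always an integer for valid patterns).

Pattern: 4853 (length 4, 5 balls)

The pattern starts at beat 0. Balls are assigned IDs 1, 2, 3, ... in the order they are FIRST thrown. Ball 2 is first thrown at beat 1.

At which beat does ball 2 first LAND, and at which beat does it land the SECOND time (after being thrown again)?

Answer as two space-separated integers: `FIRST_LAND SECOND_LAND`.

Answer: 9 17

Derivation:
Beat 0 (L): throw ball1 h=4 -> lands@4:L; in-air after throw: [b1@4:L]
Beat 1 (R): throw ball2 h=8 -> lands@9:R; in-air after throw: [b1@4:L b2@9:R]
Beat 2 (L): throw ball3 h=5 -> lands@7:R; in-air after throw: [b1@4:L b3@7:R b2@9:R]
Beat 3 (R): throw ball4 h=3 -> lands@6:L; in-air after throw: [b1@4:L b4@6:L b3@7:R b2@9:R]
Beat 4 (L): throw ball1 h=4 -> lands@8:L; in-air after throw: [b4@6:L b3@7:R b1@8:L b2@9:R]
Beat 5 (R): throw ball5 h=8 -> lands@13:R; in-air after throw: [b4@6:L b3@7:R b1@8:L b2@9:R b5@13:R]
Beat 6 (L): throw ball4 h=5 -> lands@11:R; in-air after throw: [b3@7:R b1@8:L b2@9:R b4@11:R b5@13:R]
Beat 7 (R): throw ball3 h=3 -> lands@10:L; in-air after throw: [b1@8:L b2@9:R b3@10:L b4@11:R b5@13:R]
Beat 8 (L): throw ball1 h=4 -> lands@12:L; in-air after throw: [b2@9:R b3@10:L b4@11:R b1@12:L b5@13:R]
Beat 9 (R): throw ball2 h=8 -> lands@17:R; in-air after throw: [b3@10:L b4@11:R b1@12:L b5@13:R b2@17:R]
Beat 10 (L): throw ball3 h=5 -> lands@15:R; in-air after throw: [b4@11:R b1@12:L b5@13:R b3@15:R b2@17:R]
Beat 11 (R): throw ball4 h=3 -> lands@14:L; in-air after throw: [b1@12:L b5@13:R b4@14:L b3@15:R b2@17:R]
Beat 12 (L): throw ball1 h=4 -> lands@16:L; in-air after throw: [b5@13:R b4@14:L b3@15:R b1@16:L b2@17:R]
Beat 13 (R): throw ball5 h=8 -> lands@21:R; in-air after throw: [b4@14:L b3@15:R b1@16:L b2@17:R b5@21:R]
Beat 14 (L): throw ball4 h=5 -> lands@19:R; in-air after throw: [b3@15:R b1@16:L b2@17:R b4@19:R b5@21:R]
Beat 15 (R): throw ball3 h=3 -> lands@18:L; in-air after throw: [b1@16:L b2@17:R b3@18:L b4@19:R b5@21:R]
Beat 16 (L): throw ball1 h=4 -> lands@20:L; in-air after throw: [b2@17:R b3@18:L b4@19:R b1@20:L b5@21:R]
Beat 17 (R): throw ball2 h=8 -> lands@25:R; in-air after throw: [b3@18:L b4@19:R b1@20:L b5@21:R b2@25:R]
Ball 2: thrown@1 h=8 -> first land @9; rethrown@9 h=8 -> second land @17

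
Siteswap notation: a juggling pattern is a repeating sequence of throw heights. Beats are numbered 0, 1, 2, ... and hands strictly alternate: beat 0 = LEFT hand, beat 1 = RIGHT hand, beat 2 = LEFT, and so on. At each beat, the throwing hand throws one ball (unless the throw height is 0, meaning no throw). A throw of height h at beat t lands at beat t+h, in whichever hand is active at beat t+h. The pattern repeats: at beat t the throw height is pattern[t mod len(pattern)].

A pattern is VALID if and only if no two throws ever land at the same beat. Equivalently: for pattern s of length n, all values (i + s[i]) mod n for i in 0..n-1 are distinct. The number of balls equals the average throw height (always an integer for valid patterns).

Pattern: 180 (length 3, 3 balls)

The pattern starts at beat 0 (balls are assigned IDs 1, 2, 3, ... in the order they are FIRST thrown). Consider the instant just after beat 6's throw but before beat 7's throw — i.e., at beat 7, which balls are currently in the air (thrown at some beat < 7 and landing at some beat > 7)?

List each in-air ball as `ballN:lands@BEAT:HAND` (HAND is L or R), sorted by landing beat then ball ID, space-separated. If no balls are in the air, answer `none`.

Answer: ball1:lands@9:R ball2:lands@12:L

Derivation:
Beat 0 (L): throw ball1 h=1 -> lands@1:R; in-air after throw: [b1@1:R]
Beat 1 (R): throw ball1 h=8 -> lands@9:R; in-air after throw: [b1@9:R]
Beat 3 (R): throw ball2 h=1 -> lands@4:L; in-air after throw: [b2@4:L b1@9:R]
Beat 4 (L): throw ball2 h=8 -> lands@12:L; in-air after throw: [b1@9:R b2@12:L]
Beat 6 (L): throw ball3 h=1 -> lands@7:R; in-air after throw: [b3@7:R b1@9:R b2@12:L]
Beat 7 (R): throw ball3 h=8 -> lands@15:R; in-air after throw: [b1@9:R b2@12:L b3@15:R]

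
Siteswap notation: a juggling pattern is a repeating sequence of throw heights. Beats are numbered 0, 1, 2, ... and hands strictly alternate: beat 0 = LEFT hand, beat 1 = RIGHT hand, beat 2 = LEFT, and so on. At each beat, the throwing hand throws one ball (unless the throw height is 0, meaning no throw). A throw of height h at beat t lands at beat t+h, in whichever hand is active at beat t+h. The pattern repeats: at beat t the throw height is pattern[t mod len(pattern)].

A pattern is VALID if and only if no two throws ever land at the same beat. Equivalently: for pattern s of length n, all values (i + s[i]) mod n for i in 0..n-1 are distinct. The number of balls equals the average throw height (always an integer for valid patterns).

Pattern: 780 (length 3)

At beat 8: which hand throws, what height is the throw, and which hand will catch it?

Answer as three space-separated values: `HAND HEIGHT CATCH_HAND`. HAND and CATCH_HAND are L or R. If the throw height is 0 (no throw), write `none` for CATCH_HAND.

Answer: L 0 none

Derivation:
Beat 8: 8 mod 2 = 0, so hand = L
Throw height = pattern[8 mod 3] = pattern[2] = 0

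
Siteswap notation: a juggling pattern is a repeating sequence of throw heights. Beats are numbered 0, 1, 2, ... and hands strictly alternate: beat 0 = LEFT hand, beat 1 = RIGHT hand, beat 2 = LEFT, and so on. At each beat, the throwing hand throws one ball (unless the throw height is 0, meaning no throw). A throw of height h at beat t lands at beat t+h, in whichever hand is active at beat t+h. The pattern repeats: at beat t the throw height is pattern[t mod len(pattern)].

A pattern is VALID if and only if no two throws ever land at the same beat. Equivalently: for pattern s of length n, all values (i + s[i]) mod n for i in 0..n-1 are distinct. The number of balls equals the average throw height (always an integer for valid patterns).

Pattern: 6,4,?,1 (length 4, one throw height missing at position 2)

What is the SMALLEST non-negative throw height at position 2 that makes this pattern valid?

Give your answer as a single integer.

Answer: 1

Derivation:
i=0: (0 + 6) mod 4 = 2
i=1: (1 + 4) mod 4 = 1
i=2: s[i]=? (unknown)
i=3: (3 + 1) mod 4 = 0
Known residues: [0, 1, 2]; need a permutation of 0..3, so missing residue r = 3
Need (2 + s) mod 4 = 3; smallest s = (3 - 2) mod 4 = 1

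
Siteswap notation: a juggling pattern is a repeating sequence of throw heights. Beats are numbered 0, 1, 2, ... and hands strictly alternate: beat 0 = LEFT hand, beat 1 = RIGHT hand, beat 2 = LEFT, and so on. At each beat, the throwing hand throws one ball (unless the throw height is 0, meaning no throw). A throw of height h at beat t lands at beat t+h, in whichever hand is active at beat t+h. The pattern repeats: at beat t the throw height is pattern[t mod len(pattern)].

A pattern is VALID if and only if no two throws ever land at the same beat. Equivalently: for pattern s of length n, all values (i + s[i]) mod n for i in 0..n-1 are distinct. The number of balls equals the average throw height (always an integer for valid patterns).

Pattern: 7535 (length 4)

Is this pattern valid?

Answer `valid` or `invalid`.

Answer: valid

Derivation:
i=0: (i + s[i]) mod n = (0 + 7) mod 4 = 3
i=1: (i + s[i]) mod n = (1 + 5) mod 4 = 2
i=2: (i + s[i]) mod n = (2 + 3) mod 4 = 1
i=3: (i + s[i]) mod n = (3 + 5) mod 4 = 0
Residues: [3, 2, 1, 0], distinct: True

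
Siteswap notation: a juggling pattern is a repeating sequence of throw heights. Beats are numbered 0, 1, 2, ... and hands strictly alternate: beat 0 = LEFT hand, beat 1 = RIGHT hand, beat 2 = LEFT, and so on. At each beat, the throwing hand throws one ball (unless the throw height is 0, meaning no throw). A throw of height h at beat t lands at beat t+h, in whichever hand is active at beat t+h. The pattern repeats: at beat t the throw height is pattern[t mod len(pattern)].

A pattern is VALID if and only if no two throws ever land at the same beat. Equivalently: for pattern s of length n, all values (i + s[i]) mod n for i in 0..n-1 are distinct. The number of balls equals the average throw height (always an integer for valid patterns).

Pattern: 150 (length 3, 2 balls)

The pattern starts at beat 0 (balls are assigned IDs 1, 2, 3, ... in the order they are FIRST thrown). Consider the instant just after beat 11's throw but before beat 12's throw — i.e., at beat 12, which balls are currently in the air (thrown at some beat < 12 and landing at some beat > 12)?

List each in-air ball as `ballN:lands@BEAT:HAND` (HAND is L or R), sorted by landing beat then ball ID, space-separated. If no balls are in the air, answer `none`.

Answer: ball2:lands@15:R

Derivation:
Beat 0 (L): throw ball1 h=1 -> lands@1:R; in-air after throw: [b1@1:R]
Beat 1 (R): throw ball1 h=5 -> lands@6:L; in-air after throw: [b1@6:L]
Beat 3 (R): throw ball2 h=1 -> lands@4:L; in-air after throw: [b2@4:L b1@6:L]
Beat 4 (L): throw ball2 h=5 -> lands@9:R; in-air after throw: [b1@6:L b2@9:R]
Beat 6 (L): throw ball1 h=1 -> lands@7:R; in-air after throw: [b1@7:R b2@9:R]
Beat 7 (R): throw ball1 h=5 -> lands@12:L; in-air after throw: [b2@9:R b1@12:L]
Beat 9 (R): throw ball2 h=1 -> lands@10:L; in-air after throw: [b2@10:L b1@12:L]
Beat 10 (L): throw ball2 h=5 -> lands@15:R; in-air after throw: [b1@12:L b2@15:R]
Beat 12 (L): throw ball1 h=1 -> lands@13:R; in-air after throw: [b1@13:R b2@15:R]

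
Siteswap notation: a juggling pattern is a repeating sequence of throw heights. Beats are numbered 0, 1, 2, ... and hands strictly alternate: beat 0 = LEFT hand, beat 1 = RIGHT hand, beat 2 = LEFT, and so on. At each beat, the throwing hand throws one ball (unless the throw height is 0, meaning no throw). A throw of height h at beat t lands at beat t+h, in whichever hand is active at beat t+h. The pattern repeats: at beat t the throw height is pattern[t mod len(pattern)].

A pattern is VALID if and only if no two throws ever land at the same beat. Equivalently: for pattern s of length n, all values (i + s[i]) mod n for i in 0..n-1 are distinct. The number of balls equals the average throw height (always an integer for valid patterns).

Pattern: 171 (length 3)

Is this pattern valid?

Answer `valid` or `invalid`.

i=0: (i + s[i]) mod n = (0 + 1) mod 3 = 1
i=1: (i + s[i]) mod n = (1 + 7) mod 3 = 2
i=2: (i + s[i]) mod n = (2 + 1) mod 3 = 0
Residues: [1, 2, 0], distinct: True

Answer: valid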